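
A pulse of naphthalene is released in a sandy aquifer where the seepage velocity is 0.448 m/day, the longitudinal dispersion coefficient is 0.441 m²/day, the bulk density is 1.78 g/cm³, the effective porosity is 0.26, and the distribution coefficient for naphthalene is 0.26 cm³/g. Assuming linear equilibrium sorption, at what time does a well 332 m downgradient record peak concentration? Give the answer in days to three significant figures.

Retardation factor R = 1 + ρ_b·K_d/n = 1 + 1.78 × 0.26/0.26 = 2.780.
Sorption retards both mechanisms: v_R = v/R = 0.1612 m/day, D_R = D/R = 0.1586 m²/day.
Peak time from v_R²t² + 2D_R t − x² = 0: t = (√(D_R² + v_R²x²) − D_R)/v_R².
√(D_R² + v_R²x²) = √(0.1586² + 0.1612² × 332²) = 53.52; v_R² = 0.02599.
t = (53.52 − 0.1586)/0.02599 = 2050 days.

2050 days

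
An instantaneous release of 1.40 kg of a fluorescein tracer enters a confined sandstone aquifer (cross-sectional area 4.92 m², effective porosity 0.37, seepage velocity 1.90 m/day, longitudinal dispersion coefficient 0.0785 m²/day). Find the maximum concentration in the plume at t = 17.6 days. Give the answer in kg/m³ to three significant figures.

0.185 kg/m³

The peak of an instantaneous 1D plume sits at x = vt; there the Gaussian factor is 1 and C_max = M/(n_e·A·√(4πDt)), where n_e·A is the pore area the mass is dissolved in.
√(4πDt) = √(4π × 0.0785 × 17.6) = 4.167 m, so C_max = 1.40/(0.37 × 4.92 × 4.167) = 0.185 kg/m³.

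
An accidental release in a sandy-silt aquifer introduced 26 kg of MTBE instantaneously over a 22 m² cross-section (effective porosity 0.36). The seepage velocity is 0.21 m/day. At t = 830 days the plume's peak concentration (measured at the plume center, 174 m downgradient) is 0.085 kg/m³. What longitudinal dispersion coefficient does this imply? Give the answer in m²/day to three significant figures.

At the plume center C_max = M/(n_e·A·√(4πDt)), so D = M²/(4πt·(n_e·A·C_max)²).
n_e·A·C_max = 0.36 × 22 × 0.085 = 0.6732 kg/m.
D = 26²/(4π × 830 × 0.6732²) = 0.143 m²/day.

0.143 m²/day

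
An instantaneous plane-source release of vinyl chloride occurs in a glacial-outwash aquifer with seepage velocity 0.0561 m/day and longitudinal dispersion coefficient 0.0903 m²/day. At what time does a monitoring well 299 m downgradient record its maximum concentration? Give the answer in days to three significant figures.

5300 days

For the 1D instantaneous-source solution, setting ∂C/∂t = 0 at fixed x gives v²t² + 2Dt − x² = 0, so t = (√(D² + v²x²) − D)/v².
√(D² + v²x²) = √(0.0903² + 0.0561² × 299²) = 16.77; v² = 0.00314721.
t = (16.77 − 0.0903)/0.00314721 = 5300 days (vs. the pure-advection estimate x/v = 5330 d).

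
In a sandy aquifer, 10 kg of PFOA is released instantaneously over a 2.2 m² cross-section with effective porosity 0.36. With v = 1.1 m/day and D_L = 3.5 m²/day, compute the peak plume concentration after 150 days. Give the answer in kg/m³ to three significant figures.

The peak of an instantaneous 1D plume sits at x = vt; there the Gaussian factor is 1 and C_max = M/(n_e·A·√(4πDt)), where n_e·A is the pore area the mass is dissolved in.
√(4πDt) = √(4π × 3.5 × 150) = 81.22 m, so C_max = 10/(0.36 × 2.2 × 81.22) = 0.155 kg/m³.

0.155 kg/m³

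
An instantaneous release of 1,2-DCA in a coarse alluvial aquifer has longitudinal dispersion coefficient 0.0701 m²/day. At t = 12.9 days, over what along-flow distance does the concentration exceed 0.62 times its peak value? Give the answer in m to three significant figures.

2.63 m

The plume is Gaussian with σ = √(2Dt) = √(2 × 0.0701 × 12.9) = 1.345 m.
C/C_peak = exp(−Δx²/(2σ²)) = 0.62 ⇒ Δx = σ·√(−2 ln 0.62) = 1.345 × 0.9778 = 1.315 m.
Width = 2Δx = 2.63 m.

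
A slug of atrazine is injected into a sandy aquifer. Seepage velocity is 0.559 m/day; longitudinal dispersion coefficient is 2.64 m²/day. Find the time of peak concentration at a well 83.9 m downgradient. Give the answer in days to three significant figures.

For the 1D instantaneous-source solution, setting ∂C/∂t = 0 at fixed x gives v²t² + 2Dt − x² = 0, so t = (√(D² + v²x²) − D)/v².
√(D² + v²x²) = √(2.64² + 0.559² × 83.9²) = 46.97; v² = 0.312481.
t = (46.97 − 2.64)/0.312481 = 142 days (vs. the pure-advection estimate x/v = 150 d).

142 days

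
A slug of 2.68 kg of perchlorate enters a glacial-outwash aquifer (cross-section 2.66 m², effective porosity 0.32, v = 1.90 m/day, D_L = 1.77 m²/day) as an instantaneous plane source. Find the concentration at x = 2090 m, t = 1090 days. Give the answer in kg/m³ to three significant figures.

For an instantaneous plane source, C(x,t) = M/(n_e·A·√(4πDt)) · exp(−(x−vt)²/(4Dt)), with n_e·A the pore (flow) area.
Plume center vt = 1.90 × 1090 = 2071 m, so the well at 2090 m is 19 m downgradient of the peak.
√(4πDt) = 155.7 m, giving peak height M/(n_e·A·√(4πDt)) = 2.68/(0.32 × 2.66 × 155.7) = 0.02022 kg/m³.
(x−vt)²/(4Dt) = (19)²/(4 × 1.77 × 1090) = 0.04678; exp(−0.04678) = 0.9543.
C = 0.02022 × 0.9543 = 0.0193 kg/m³.

0.0193 kg/m³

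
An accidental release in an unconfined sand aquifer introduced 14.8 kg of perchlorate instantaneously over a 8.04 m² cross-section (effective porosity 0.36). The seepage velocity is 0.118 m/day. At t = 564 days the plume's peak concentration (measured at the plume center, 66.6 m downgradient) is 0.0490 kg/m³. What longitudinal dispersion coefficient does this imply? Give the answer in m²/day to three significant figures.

1.54 m²/day

At the plume center C_max = M/(n_e·A·√(4πDt)), so D = M²/(4πt·(n_e·A·C_max)²).
n_e·A·C_max = 0.36 × 8.04 × 0.0490 = 0.1418 kg/m.
D = 14.8²/(4π × 564 × 0.1418²) = 1.54 m²/day.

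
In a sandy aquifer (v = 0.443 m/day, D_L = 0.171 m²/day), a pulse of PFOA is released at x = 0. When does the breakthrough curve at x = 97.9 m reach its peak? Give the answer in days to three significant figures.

For the 1D instantaneous-source solution, setting ∂C/∂t = 0 at fixed x gives v²t² + 2Dt − x² = 0, so t = (√(D² + v²x²) − D)/v².
√(D² + v²x²) = √(0.171² + 0.443² × 97.9²) = 43.37; v² = 0.196249.
t = (43.37 − 0.171)/0.196249 = 220 days (vs. the pure-advection estimate x/v = 221 d).

220 days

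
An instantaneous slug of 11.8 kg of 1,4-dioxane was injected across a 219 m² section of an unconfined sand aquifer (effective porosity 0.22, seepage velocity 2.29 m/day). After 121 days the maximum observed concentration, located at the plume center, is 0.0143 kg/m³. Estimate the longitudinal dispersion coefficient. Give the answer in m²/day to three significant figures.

0.193 m²/day

At the plume center C_max = M/(n_e·A·√(4πDt)), so D = M²/(4πt·(n_e·A·C_max)²).
n_e·A·C_max = 0.22 × 219 × 0.0143 = 0.6890 kg/m.
D = 11.8²/(4π × 121 × 0.6890²) = 0.193 m²/day.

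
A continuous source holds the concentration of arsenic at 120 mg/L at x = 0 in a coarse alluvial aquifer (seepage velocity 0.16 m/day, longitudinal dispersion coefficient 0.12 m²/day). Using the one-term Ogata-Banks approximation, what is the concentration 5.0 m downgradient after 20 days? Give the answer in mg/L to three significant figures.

24.7 mg/L

For a continuous step input, C/C₀ ≈ ½·erfc((x−vt)/(2√(Dt))).
vt = 0.16 × 20 = 3.2 m and 2√(Dt) = 2√(0.12 × 20) = 3.098 m.
Argument (x−vt)/(2√(Dt)) = (5.0 − 3.2)/3.098 = 0.5810; ½·erfc(0.5810) = 0.2056.
C = 120 × 0.2056 = 24.7 mg/L.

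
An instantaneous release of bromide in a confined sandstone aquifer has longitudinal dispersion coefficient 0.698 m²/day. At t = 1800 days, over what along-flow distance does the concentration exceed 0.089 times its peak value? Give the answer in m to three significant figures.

The plume is Gaussian with σ = √(2Dt) = √(2 × 0.698 × 1800) = 50.13 m.
C/C_peak = exp(−Δx²/(2σ²)) = 0.089 ⇒ Δx = σ·√(−2 ln 0.089) = 50.13 × 2.200 = 110.3 m.
Width = 2Δx = 221 m.

221 m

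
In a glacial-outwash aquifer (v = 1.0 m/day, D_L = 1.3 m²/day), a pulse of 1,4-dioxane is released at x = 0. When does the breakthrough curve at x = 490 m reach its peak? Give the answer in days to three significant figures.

For the 1D instantaneous-source solution, setting ∂C/∂t = 0 at fixed x gives v²t² + 2Dt − x² = 0, so t = (√(D² + v²x²) − D)/v².
√(D² + v²x²) = √(1.3² + 1.0² × 490²) = 490.0; v² = 1.
t = (490.0 − 1.3)/1 = 489 days (vs. the pure-advection estimate x/v = 490 d).

489 days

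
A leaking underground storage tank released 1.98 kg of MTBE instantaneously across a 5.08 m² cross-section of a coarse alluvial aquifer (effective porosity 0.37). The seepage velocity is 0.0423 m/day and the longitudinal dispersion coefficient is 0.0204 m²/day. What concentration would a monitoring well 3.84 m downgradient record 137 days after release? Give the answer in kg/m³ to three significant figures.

For an instantaneous plane source, C(x,t) = M/(n_e·A·√(4πDt)) · exp(−(x−vt)²/(4Dt)), with n_e·A the pore (flow) area.
Plume center vt = 0.0423 × 137 = 5.7951 m, so the well at 3.84 m is 1.9551 m upgradient of the peak.
√(4πDt) = 5.926 m, giving peak height M/(n_e·A·√(4πDt)) = 1.98/(0.37 × 5.08 × 5.926) = 0.1778 kg/m³.
(x−vt)²/(4Dt) = (-1.9551)²/(4 × 0.0204 × 137) = 0.3419; exp(−0.3419) = 0.7104.
C = 0.1778 × 0.7104 = 0.126 kg/m³.

0.126 kg/m³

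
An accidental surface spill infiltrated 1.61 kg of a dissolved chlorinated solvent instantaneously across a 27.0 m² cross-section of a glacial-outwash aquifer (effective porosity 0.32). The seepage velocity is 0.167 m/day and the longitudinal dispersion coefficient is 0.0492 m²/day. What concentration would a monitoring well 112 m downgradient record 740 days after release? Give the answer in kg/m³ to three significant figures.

For an instantaneous plane source, C(x,t) = M/(n_e·A·√(4πDt)) · exp(−(x−vt)²/(4Dt)), with n_e·A the pore (flow) area.
Plume center vt = 0.167 × 740 = 123.58 m, so the well at 112 m is 11.58 m upgradient of the peak.
√(4πDt) = 21.39 m, giving peak height M/(n_e·A·√(4πDt)) = 1.61/(0.32 × 27.0 × 21.39) = 0.008712 kg/m³.
(x−vt)²/(4Dt) = (-11.58)²/(4 × 0.0492 × 740) = 0.9208; exp(−0.9208) = 0.3982.
C = 0.008712 × 0.3982 = 0.00347 kg/m³.

0.00347 kg/m³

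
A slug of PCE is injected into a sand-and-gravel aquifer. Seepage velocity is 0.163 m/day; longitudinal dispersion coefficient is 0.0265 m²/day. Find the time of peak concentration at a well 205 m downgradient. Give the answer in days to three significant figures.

For the 1D instantaneous-source solution, setting ∂C/∂t = 0 at fixed x gives v²t² + 2Dt − x² = 0, so t = (√(D² + v²x²) − D)/v².
√(D² + v²x²) = √(0.0265² + 0.163² × 205²) = 33.42; v² = 0.026569.
t = (33.42 − 0.0265)/0.026569 = 1260 days (vs. the pure-advection estimate x/v = 1260 d).

1260 days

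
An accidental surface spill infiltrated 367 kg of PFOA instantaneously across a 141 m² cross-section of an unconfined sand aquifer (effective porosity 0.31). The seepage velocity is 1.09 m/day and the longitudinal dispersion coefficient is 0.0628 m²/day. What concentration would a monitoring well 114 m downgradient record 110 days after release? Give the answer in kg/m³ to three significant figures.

0.256 kg/m³

For an instantaneous plane source, C(x,t) = M/(n_e·A·√(4πDt)) · exp(−(x−vt)²/(4Dt)), with n_e·A the pore (flow) area.
Plume center vt = 1.09 × 110 = 119.9 m, so the well at 114 m is 5.9 m upgradient of the peak.
√(4πDt) = 9.317 m, giving peak height M/(n_e·A·√(4πDt)) = 367/(0.31 × 141 × 9.317) = 0.9012 kg/m³.
(x−vt)²/(4Dt) = (-5.9)²/(4 × 0.0628 × 110) = 1.260; exp(−1.260) = 0.2837.
C = 0.9012 × 0.2837 = 0.256 kg/m³.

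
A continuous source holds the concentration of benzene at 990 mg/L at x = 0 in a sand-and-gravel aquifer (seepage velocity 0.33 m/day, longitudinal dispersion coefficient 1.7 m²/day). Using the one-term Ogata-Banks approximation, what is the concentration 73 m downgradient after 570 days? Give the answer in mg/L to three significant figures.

986 mg/L

For a continuous step input, C/C₀ ≈ ½·erfc((x−vt)/(2√(Dt))).
vt = 0.33 × 570 = 188.1 m and 2√(Dt) = 2√(1.7 × 570) = 62.26 m.
Argument (x−vt)/(2√(Dt)) = (73 − 188.1)/62.26 = -1.849; ½·erfc(-1.849) = 0.9955.
C = 990 × 0.9955 = 986 mg/L.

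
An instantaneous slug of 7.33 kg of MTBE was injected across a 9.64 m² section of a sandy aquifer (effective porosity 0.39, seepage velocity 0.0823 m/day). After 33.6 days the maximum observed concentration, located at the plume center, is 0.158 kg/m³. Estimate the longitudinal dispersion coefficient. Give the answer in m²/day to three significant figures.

At the plume center C_max = M/(n_e·A·√(4πDt)), so D = M²/(4πt·(n_e·A·C_max)²).
n_e·A·C_max = 0.39 × 9.64 × 0.158 = 0.5940 kg/m.
D = 7.33²/(4π × 33.6 × 0.5940²) = 0.361 m²/day.

0.361 m²/day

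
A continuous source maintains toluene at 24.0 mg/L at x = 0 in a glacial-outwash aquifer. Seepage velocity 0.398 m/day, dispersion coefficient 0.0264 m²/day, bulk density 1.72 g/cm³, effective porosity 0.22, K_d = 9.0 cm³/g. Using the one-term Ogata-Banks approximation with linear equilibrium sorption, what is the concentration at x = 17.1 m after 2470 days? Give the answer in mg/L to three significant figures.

0.167 mg/L

Retardation factor R = 1 + ρ_b·K_d/n = 1 + 1.72 × 9.0/0.22 = 71.36.
Sorption retards both mechanisms: v_R = v/R = 0.005577 m/day, D_R = D/R = 0.0003700 m²/day.
v_R·t = 0.005577 × 2470 = 13.77519 m; 2√(D_R t) = 1.912 m; argument = (17.1 − 13.77519)/1.912 = 1.739.
C = C₀ × ½·erfc(1.739) = 24.0 × 0.006960 = 0.167 mg/L.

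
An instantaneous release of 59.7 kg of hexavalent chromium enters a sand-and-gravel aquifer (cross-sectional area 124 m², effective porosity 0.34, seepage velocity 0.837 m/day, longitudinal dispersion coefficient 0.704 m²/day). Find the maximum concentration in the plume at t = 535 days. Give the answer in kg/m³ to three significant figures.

The peak of an instantaneous 1D plume sits at x = vt; there the Gaussian factor is 1 and C_max = M/(n_e·A·√(4πDt)), where n_e·A is the pore area the mass is dissolved in.
√(4πDt) = √(4π × 0.704 × 535) = 68.80 m, so C_max = 59.7/(0.34 × 124 × 68.80) = 0.0206 kg/m³.

0.0206 kg/m³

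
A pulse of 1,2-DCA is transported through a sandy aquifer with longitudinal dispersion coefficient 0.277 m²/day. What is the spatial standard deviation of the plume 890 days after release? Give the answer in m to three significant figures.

22.2 m

Dispersive spreading gives a Gaussian with σ² = 2Dt; advection only shifts the center.
σ = √(2 × 0.277 × 890) = 22.2 m.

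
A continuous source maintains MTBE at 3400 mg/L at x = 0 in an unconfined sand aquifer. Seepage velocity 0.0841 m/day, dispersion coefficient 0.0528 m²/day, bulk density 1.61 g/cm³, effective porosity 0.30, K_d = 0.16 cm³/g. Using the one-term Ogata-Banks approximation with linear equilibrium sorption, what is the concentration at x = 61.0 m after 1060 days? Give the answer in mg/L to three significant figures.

158 mg/L

Retardation factor R = 1 + ρ_b·K_d/n = 1 + 1.61 × 0.16/0.30 = 1.859.
Sorption retards both mechanisms: v_R = v/R = 0.04524 m/day, D_R = D/R = 0.02840 m²/day.
v_R·t = 0.04524 × 1060 = 47.9544 m; 2√(D_R t) = 10.97 m; argument = (61.0 − 47.9544)/10.97 = 1.189.
C = C₀ × ½·erfc(1.189) = 3400 × 0.04633 = 158 mg/L.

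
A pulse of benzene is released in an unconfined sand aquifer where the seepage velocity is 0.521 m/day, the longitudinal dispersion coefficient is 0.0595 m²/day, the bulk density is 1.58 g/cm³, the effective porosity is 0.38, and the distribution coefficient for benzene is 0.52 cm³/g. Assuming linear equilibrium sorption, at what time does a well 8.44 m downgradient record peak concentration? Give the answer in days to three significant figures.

50.5 days

Retardation factor R = 1 + ρ_b·K_d/n = 1 + 1.58 × 0.52/0.38 = 3.162.
Sorption retards both mechanisms: v_R = v/R = 0.1648 m/day, D_R = D/R = 0.01882 m²/day.
Peak time from v_R²t² + 2D_R t − x² = 0: t = (√(D_R² + v_R²x²) − D_R)/v_R².
√(D_R² + v_R²x²) = √(0.01882² + 0.1648² × 8.44²) = 1.391; v_R² = 0.02716.
t = (1.391 − 0.01882)/0.02716 = 50.5 days.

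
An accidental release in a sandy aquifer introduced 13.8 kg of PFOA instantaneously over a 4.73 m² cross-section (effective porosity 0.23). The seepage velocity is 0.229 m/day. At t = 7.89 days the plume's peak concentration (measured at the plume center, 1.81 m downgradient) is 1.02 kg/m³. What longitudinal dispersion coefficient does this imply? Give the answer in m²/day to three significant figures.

1.56 m²/day

At the plume center C_max = M/(n_e·A·√(4πDt)), so D = M²/(4πt·(n_e·A·C_max)²).
n_e·A·C_max = 0.23 × 4.73 × 1.02 = 1.110 kg/m.
D = 13.8²/(4π × 7.89 × 1.110²) = 1.56 m²/day.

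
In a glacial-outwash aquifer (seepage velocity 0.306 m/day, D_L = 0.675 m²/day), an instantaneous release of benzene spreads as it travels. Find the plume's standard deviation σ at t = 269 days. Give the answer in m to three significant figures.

Dispersive spreading gives a Gaussian with σ² = 2Dt; advection only shifts the center.
σ = √(2 × 0.675 × 269) = 19.1 m.

19.1 m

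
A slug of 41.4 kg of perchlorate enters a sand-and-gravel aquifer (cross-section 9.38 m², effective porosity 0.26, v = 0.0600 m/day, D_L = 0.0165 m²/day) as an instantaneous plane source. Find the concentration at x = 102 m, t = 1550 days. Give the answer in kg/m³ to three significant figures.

For an instantaneous plane source, C(x,t) = M/(n_e·A·√(4πDt)) · exp(−(x−vt)²/(4Dt)), with n_e·A the pore (flow) area.
Plume center vt = 0.0600 × 1550 = 93 m, so the well at 102 m is 9 m downgradient of the peak.
√(4πDt) = 17.93 m, giving peak height M/(n_e·A·√(4πDt)) = 41.4/(0.26 × 9.38 × 17.93) = 0.9468 kg/m³.
(x−vt)²/(4Dt) = (9)²/(4 × 0.0165 × 1550) = 0.7918; exp(−0.7918) = 0.4530.
C = 0.9468 × 0.4530 = 0.429 kg/m³.

0.429 kg/m³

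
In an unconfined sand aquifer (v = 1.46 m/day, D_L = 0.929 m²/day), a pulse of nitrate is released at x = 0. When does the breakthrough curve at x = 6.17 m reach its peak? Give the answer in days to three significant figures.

For the 1D instantaneous-source solution, setting ∂C/∂t = 0 at fixed x gives v²t² + 2Dt − x² = 0, so t = (√(D² + v²x²) − D)/v².
√(D² + v²x²) = √(0.929² + 1.46² × 6.17²) = 9.056; v² = 2.1316.
t = (9.056 − 0.929)/2.1316 = 3.81 days (vs. the pure-advection estimate x/v = 4.23 d).

3.81 days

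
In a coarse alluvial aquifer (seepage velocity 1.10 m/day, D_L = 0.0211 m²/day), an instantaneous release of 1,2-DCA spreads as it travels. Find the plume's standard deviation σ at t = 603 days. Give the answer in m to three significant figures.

5.04 m

Dispersive spreading gives a Gaussian with σ² = 2Dt; advection only shifts the center.
σ = √(2 × 0.0211 × 603) = 5.04 m.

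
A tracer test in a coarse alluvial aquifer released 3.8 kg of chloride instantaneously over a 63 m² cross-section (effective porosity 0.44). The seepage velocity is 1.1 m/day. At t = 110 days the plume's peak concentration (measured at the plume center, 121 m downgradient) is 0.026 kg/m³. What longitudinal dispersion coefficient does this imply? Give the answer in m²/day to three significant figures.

At the plume center C_max = M/(n_e·A·√(4πDt)), so D = M²/(4πt·(n_e·A·C_max)²).
n_e·A·C_max = 0.44 × 63 × 0.026 = 0.7207 kg/m.
D = 3.8²/(4π × 110 × 0.7207²) = 0.0201 m²/day.

0.0201 m²/day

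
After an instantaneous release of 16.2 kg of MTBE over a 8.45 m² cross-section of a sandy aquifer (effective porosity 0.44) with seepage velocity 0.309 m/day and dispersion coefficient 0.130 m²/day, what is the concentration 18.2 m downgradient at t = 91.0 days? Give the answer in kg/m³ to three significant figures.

For an instantaneous plane source, C(x,t) = M/(n_e·A·√(4πDt)) · exp(−(x−vt)²/(4Dt)), with n_e·A the pore (flow) area.
Plume center vt = 0.309 × 91.0 = 28.119 m, so the well at 18.2 m is 9.919 m upgradient of the peak.
√(4πDt) = 12.19 m, giving peak height M/(n_e·A·√(4πDt)) = 16.2/(0.44 × 8.45 × 12.19) = 0.3574 kg/m³.
(x−vt)²/(4Dt) = (-9.919)²/(4 × 0.130 × 91.0) = 2.079; exp(−2.079) = 0.1251.
C = 0.3574 × 0.1251 = 0.0447 kg/m³.

0.0447 kg/m³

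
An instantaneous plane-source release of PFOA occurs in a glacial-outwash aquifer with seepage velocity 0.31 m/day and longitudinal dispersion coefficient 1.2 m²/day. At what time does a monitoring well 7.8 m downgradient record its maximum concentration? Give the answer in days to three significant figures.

15.6 days

For the 1D instantaneous-source solution, setting ∂C/∂t = 0 at fixed x gives v²t² + 2Dt − x² = 0, so t = (√(D² + v²x²) − D)/v².
√(D² + v²x²) = √(1.2² + 0.31² × 7.8²) = 2.699; v² = 0.0961.
t = (2.699 − 1.2)/0.0961 = 15.6 days (vs. the pure-advection estimate x/v = 25.2 d).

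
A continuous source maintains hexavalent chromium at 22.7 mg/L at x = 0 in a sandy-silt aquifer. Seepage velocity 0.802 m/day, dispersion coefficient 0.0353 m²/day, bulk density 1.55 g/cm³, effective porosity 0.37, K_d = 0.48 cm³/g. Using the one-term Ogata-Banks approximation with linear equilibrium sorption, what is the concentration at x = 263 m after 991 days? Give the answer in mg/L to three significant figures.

13.2 mg/L

Retardation factor R = 1 + ρ_b·K_d/n = 1 + 1.55 × 0.48/0.37 = 3.011.
Sorption retards both mechanisms: v_R = v/R = 0.2664 m/day, D_R = D/R = 0.01172 m²/day.
v_R·t = 0.2664 × 991 = 264.0024 m; 2√(D_R t) = 6.816 m; argument = (263 − 264.0024)/6.816 = -0.1471.
C = C₀ × ½·erfc(-0.1471) = 22.7 × 0.5824 = 13.2 mg/L.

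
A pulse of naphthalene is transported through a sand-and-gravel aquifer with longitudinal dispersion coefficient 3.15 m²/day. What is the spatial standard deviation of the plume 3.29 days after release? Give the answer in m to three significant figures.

Dispersive spreading gives a Gaussian with σ² = 2Dt; advection only shifts the center.
σ = √(2 × 3.15 × 3.29) = 4.55 m.

4.55 m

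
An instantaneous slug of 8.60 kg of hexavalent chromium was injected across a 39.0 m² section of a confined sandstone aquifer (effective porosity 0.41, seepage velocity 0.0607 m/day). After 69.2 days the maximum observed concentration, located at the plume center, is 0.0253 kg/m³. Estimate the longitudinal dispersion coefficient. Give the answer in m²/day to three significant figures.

At the plume center C_max = M/(n_e·A·√(4πDt)), so D = M²/(4πt·(n_e·A·C_max)²).
n_e·A·C_max = 0.41 × 39.0 × 0.0253 = 0.4045 kg/m.
D = 8.60²/(4π × 69.2 × 0.4045²) = 0.520 m²/day.

0.520 m²/day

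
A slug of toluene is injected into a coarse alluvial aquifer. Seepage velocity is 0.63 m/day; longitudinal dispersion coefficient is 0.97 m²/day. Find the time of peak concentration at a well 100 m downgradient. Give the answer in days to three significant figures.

156 days

For the 1D instantaneous-source solution, setting ∂C/∂t = 0 at fixed x gives v²t² + 2Dt − x² = 0, so t = (√(D² + v²x²) − D)/v².
√(D² + v²x²) = √(0.97² + 0.63² × 100²) = 63.01; v² = 0.3969.
t = (63.01 − 0.97)/0.3969 = 156 days (vs. the pure-advection estimate x/v = 159 d).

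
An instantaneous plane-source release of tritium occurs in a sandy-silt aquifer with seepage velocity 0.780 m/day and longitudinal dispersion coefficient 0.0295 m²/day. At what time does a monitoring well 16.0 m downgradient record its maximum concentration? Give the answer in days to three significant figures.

20.5 days

For the 1D instantaneous-source solution, setting ∂C/∂t = 0 at fixed x gives v²t² + 2Dt − x² = 0, so t = (√(D² + v²x²) − D)/v².
√(D² + v²x²) = √(0.0295² + 0.780² × 16.0²) = 12.48; v² = 0.6084.
t = (12.48 − 0.0295)/0.6084 = 20.5 days (vs. the pure-advection estimate x/v = 20.5 d).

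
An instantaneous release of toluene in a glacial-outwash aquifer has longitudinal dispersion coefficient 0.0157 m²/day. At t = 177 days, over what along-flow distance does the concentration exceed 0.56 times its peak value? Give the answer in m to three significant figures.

5.08 m

The plume is Gaussian with σ = √(2Dt) = √(2 × 0.0157 × 177) = 2.357 m.
C/C_peak = exp(−Δx²/(2σ²)) = 0.56 ⇒ Δx = σ·√(−2 ln 0.56) = 2.357 × 1.077 = 2.538 m.
Width = 2Δx = 5.08 m.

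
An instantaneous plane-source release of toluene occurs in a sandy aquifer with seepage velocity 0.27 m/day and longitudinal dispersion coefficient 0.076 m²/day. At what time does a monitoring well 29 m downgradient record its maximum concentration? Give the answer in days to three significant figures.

106 days

For the 1D instantaneous-source solution, setting ∂C/∂t = 0 at fixed x gives v²t² + 2Dt − x² = 0, so t = (√(D² + v²x²) − D)/v².
√(D² + v²x²) = √(0.076² + 0.27² × 29²) = 7.830; v² = 0.0729.
t = (7.830 − 0.076)/0.0729 = 106 days (vs. the pure-advection estimate x/v = 107 d).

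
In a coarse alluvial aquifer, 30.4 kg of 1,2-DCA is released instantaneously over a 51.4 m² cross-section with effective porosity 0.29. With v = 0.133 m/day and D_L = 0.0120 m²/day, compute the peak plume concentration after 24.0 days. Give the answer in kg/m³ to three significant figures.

The peak of an instantaneous 1D plume sits at x = vt; there the Gaussian factor is 1 and C_max = M/(n_e·A·√(4πDt)), where n_e·A is the pore area the mass is dissolved in.
√(4πDt) = √(4π × 0.0120 × 24.0) = 1.902 m, so C_max = 30.4/(0.29 × 51.4 × 1.902) = 1.07 kg/m³.

1.07 kg/m³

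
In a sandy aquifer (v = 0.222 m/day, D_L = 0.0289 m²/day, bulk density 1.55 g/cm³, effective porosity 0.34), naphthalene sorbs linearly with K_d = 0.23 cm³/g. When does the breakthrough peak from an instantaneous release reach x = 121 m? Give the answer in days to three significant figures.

1120 days

Retardation factor R = 1 + ρ_b·K_d/n = 1 + 1.55 × 0.23/0.34 = 2.049.
Sorption retards both mechanisms: v_R = v/R = 0.1083 m/day, D_R = D/R = 0.01410 m²/day.
Peak time from v_R²t² + 2D_R t − x² = 0: t = (√(D_R² + v_R²x²) − D_R)/v_R².
√(D_R² + v_R²x²) = √(0.01410² + 0.1083² × 121²) = 13.10; v_R² = 0.01173.
t = (13.10 − 0.01410)/0.01173 = 1120 days.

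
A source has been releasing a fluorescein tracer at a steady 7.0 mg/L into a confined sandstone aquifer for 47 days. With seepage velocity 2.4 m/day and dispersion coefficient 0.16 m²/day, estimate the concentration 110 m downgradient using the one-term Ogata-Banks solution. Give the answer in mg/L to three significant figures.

5.35 mg/L

For a continuous step input, C/C₀ ≈ ½·erfc((x−vt)/(2√(Dt))).
vt = 2.4 × 47 = 112.8 m and 2√(Dt) = 2√(0.16 × 47) = 5.485 m.
Argument (x−vt)/(2√(Dt)) = (110 − 112.8)/5.485 = -0.5105; ½·erfc(-0.5105) = 0.7648.
C = 7.0 × 0.7648 = 5.35 mg/L.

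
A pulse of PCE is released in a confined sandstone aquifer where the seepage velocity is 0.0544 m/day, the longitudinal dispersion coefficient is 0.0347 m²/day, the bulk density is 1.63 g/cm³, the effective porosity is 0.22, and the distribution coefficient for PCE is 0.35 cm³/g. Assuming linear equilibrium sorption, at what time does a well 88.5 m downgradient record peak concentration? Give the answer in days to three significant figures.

5800 days

Retardation factor R = 1 + ρ_b·K_d/n = 1 + 1.63 × 0.35/0.22 = 3.593.
Sorption retards both mechanisms: v_R = v/R = 0.01514 m/day, D_R = D/R = 0.009658 m²/day.
Peak time from v_R²t² + 2D_R t − x² = 0: t = (√(D_R² + v_R²x²) − D_R)/v_R².
√(D_R² + v_R²x²) = √(0.009658² + 0.01514² × 88.5²) = 1.340; v_R² = 0.0002292.
t = (1.340 − 0.009658)/0.0002292 = 5800 days.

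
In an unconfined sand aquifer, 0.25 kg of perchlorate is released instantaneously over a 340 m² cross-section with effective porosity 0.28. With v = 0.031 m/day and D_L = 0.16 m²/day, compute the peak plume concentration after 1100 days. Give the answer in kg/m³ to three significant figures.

The peak of an instantaneous 1D plume sits at x = vt; there the Gaussian factor is 1 and C_max = M/(n_e·A·√(4πDt)), where n_e·A is the pore area the mass is dissolved in.
√(4πDt) = √(4π × 0.16 × 1100) = 47.03 m, so C_max = 0.25/(0.28 × 340 × 47.03) = 5.58e-05 kg/m³.

5.58e-05 kg/m³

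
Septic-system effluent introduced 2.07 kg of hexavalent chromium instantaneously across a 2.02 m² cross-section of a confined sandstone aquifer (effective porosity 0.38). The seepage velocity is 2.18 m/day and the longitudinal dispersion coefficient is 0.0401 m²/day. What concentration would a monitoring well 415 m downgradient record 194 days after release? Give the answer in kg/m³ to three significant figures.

For an instantaneous plane source, C(x,t) = M/(n_e·A·√(4πDt)) · exp(−(x−vt)²/(4Dt)), with n_e·A the pore (flow) area.
Plume center vt = 2.18 × 194 = 422.92 m, so the well at 415 m is 7.92 m upgradient of the peak.
√(4πDt) = 9.887 m, giving peak height M/(n_e·A·√(4πDt)) = 2.07/(0.38 × 2.02 × 9.887) = 0.2728 kg/m³.
(x−vt)²/(4Dt) = (-7.92)²/(4 × 0.0401 × 194) = 2.016; exp(−2.016) = 0.1332.
C = 0.2728 × 0.1332 = 0.0363 kg/m³.

0.0363 kg/m³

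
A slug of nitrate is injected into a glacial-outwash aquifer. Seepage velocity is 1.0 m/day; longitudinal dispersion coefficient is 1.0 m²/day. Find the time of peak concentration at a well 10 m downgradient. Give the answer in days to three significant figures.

For the 1D instantaneous-source solution, setting ∂C/∂t = 0 at fixed x gives v²t² + 2Dt − x² = 0, so t = (√(D² + v²x²) − D)/v².
√(D² + v²x²) = √(1.0² + 1.0² × 10²) = 10.05; v² = 1.
t = (10.05 − 1.0)/1 = 9.05 days (vs. the pure-advection estimate x/v = 10.0 d).

9.05 days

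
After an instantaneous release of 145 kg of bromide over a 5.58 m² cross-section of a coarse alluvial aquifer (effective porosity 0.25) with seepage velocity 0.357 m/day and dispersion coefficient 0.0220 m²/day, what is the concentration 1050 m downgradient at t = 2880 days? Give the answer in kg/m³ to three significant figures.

For an instantaneous plane source, C(x,t) = M/(n_e·A·√(4πDt)) · exp(−(x−vt)²/(4Dt)), with n_e·A the pore (flow) area.
Plume center vt = 0.357 × 2880 = 1028.16 m, so the well at 1050 m is 21.84 m downgradient of the peak.
√(4πDt) = 28.22 m, giving peak height M/(n_e·A·√(4πDt)) = 145/(0.25 × 5.58 × 28.22) = 3.683 kg/m³.
(x−vt)²/(4Dt) = (21.84)²/(4 × 0.0220 × 2880) = 1.882; exp(−1.882) = 0.1523.
C = 3.683 × 0.1523 = 0.561 kg/m³.

0.561 kg/m³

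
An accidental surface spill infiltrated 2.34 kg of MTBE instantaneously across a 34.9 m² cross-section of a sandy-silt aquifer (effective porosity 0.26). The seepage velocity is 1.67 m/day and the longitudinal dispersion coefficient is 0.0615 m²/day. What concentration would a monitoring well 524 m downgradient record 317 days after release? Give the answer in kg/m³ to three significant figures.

0.0114 kg/m³

For an instantaneous plane source, C(x,t) = M/(n_e·A·√(4πDt)) · exp(−(x−vt)²/(4Dt)), with n_e·A the pore (flow) area.
Plume center vt = 1.67 × 317 = 529.39 m, so the well at 524 m is 5.39 m upgradient of the peak.
√(4πDt) = 15.65 m, giving peak height M/(n_e·A·√(4πDt)) = 2.34/(0.26 × 34.9 × 15.65) = 0.01648 kg/m³.
(x−vt)²/(4Dt) = (-5.39)²/(4 × 0.0615 × 317) = 0.3725; exp(−0.3725) = 0.6890.
C = 0.01648 × 0.6890 = 0.0114 kg/m³.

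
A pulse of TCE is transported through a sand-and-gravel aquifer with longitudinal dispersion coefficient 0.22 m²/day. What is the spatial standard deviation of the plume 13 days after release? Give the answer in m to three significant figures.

Dispersive spreading gives a Gaussian with σ² = 2Dt; advection only shifts the center.
σ = √(2 × 0.22 × 13) = 2.39 m.

2.39 m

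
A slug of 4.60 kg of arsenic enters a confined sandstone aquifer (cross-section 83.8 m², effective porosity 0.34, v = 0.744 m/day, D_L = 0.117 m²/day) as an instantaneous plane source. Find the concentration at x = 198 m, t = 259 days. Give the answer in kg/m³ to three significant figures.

For an instantaneous plane source, C(x,t) = M/(n_e·A·√(4πDt)) · exp(−(x−vt)²/(4Dt)), with n_e·A the pore (flow) area.
Plume center vt = 0.744 × 259 = 192.696 m, so the well at 198 m is 5.304 m downgradient of the peak.
√(4πDt) = 19.51 m, giving peak height M/(n_e·A·√(4πDt)) = 4.60/(0.34 × 83.8 × 19.51) = 0.008275 kg/m³.
(x−vt)²/(4Dt) = (5.304)²/(4 × 0.117 × 259) = 0.2321; exp(−0.2321) = 0.7929.
C = 0.008275 × 0.7929 = 0.00656 kg/m³.

0.00656 kg/m³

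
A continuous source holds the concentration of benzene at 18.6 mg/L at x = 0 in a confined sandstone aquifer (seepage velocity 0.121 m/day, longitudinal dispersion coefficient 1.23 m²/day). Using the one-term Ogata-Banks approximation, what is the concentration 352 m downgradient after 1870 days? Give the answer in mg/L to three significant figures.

0.593 mg/L

For a continuous step input, C/C₀ ≈ ½·erfc((x−vt)/(2√(Dt))).
vt = 0.121 × 1870 = 226.27 m and 2√(Dt) = 2√(1.23 × 1870) = 95.92 m.
Argument (x−vt)/(2√(Dt)) = (352 − 226.27)/95.92 = 1.311; ½·erfc(1.311) = 0.03187.
C = 18.6 × 0.03187 = 0.593 mg/L.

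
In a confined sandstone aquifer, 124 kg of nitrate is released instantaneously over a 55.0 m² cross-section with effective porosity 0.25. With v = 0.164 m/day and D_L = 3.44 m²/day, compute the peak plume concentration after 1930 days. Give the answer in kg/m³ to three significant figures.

The peak of an instantaneous 1D plume sits at x = vt; there the Gaussian factor is 1 and C_max = M/(n_e·A·√(4πDt)), where n_e·A is the pore area the mass is dissolved in.
√(4πDt) = √(4π × 3.44 × 1930) = 288.8 m, so C_max = 124/(0.25 × 55.0 × 288.8) = 0.0312 kg/m³.

0.0312 kg/m³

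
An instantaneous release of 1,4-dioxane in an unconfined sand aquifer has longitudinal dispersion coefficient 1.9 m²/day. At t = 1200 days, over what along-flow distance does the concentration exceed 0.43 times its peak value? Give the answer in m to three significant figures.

175 m

The plume is Gaussian with σ = √(2Dt) = √(2 × 1.9 × 1200) = 67.53 m.
C/C_peak = exp(−Δx²/(2σ²)) = 0.43 ⇒ Δx = σ·√(−2 ln 0.43) = 67.53 × 1.299 = 87.72 m.
Width = 2Δx = 175 m.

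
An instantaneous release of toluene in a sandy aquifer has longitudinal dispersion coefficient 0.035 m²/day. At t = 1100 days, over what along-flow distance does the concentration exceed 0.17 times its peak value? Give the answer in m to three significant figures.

The plume is Gaussian with σ = √(2Dt) = √(2 × 0.035 × 1100) = 8.775 m.
C/C_peak = exp(−Δx²/(2σ²)) = 0.17 ⇒ Δx = σ·√(−2 ln 0.17) = 8.775 × 1.883 = 16.52 m.
Width = 2Δx = 33.0 m.

33.0 m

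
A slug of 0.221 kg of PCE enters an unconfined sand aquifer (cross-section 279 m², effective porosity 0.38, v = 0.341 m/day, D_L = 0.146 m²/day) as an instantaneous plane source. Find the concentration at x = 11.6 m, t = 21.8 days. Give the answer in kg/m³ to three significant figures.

8.43e-05 kg/m³

For an instantaneous plane source, C(x,t) = M/(n_e·A·√(4πDt)) · exp(−(x−vt)²/(4Dt)), with n_e·A the pore (flow) area.
Plume center vt = 0.341 × 21.8 = 7.4338 m, so the well at 11.6 m is 4.1662 m downgradient of the peak.
√(4πDt) = 6.324 m, giving peak height M/(n_e·A·√(4πDt)) = 0.221/(0.38 × 279 × 6.324) = 0.0003296 kg/m³.
(x−vt)²/(4Dt) = (4.1662)²/(4 × 0.146 × 21.8) = 1.363; exp(−1.363) = 0.2559.
C = 0.0003296 × 0.2559 = 8.43e-05 kg/m³.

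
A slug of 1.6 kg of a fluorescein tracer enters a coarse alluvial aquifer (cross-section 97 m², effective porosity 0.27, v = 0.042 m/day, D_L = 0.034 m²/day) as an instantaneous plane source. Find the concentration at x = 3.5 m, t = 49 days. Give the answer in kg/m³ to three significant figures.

0.00977 kg/m³

For an instantaneous plane source, C(x,t) = M/(n_e·A·√(4πDt)) · exp(−(x−vt)²/(4Dt)), with n_e·A the pore (flow) area.
Plume center vt = 0.042 × 49 = 2.058 m, so the well at 3.5 m is 1.442 m downgradient of the peak.
√(4πDt) = 4.576 m, giving peak height M/(n_e·A·√(4πDt)) = 1.6/(0.27 × 97 × 4.576) = 0.01335 kg/m³.
(x−vt)²/(4Dt) = (1.442)²/(4 × 0.034 × 49) = 0.3120; exp(−0.3120) = 0.7320.
C = 0.01335 × 0.7320 = 0.00977 kg/m³.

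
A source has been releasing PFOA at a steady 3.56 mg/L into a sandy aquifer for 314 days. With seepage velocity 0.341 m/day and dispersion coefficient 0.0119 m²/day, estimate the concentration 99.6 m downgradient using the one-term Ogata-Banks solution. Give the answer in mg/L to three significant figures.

For a continuous step input, C/C₀ ≈ ½·erfc((x−vt)/(2√(Dt))).
vt = 0.341 × 314 = 107.074 m and 2√(Dt) = 2√(0.0119 × 314) = 3.866 m.
Argument (x−vt)/(2√(Dt)) = (99.6 − 107.074)/3.866 = -1.933; ½·erfc(-1.933) = 0.9969.
C = 3.56 × 0.9969 = 3.55 mg/L.

3.55 mg/L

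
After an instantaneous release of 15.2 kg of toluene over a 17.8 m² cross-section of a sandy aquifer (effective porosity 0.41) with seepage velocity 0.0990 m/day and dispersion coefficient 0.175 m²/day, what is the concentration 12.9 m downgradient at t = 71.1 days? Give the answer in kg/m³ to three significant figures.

0.0835 kg/m³

For an instantaneous plane source, C(x,t) = M/(n_e·A·√(4πDt)) · exp(−(x−vt)²/(4Dt)), with n_e·A the pore (flow) area.
Plume center vt = 0.0990 × 71.1 = 7.0389 m, so the well at 12.9 m is 5.8611 m downgradient of the peak.
√(4πDt) = 12.50 m, giving peak height M/(n_e·A·√(4πDt)) = 15.2/(0.41 × 17.8 × 12.50) = 0.1666 kg/m³.
(x−vt)²/(4Dt) = (5.8611)²/(4 × 0.175 × 71.1) = 0.6902; exp(−0.6902) = 0.5015.
C = 0.1666 × 0.5015 = 0.0835 kg/m³.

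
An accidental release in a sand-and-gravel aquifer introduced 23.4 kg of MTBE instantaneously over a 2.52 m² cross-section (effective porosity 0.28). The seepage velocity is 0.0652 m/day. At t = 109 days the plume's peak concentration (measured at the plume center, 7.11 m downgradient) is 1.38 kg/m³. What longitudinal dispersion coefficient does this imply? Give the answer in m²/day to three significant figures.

0.422 m²/day

At the plume center C_max = M/(n_e·A·√(4πDt)), so D = M²/(4πt·(n_e·A·C_max)²).
n_e·A·C_max = 0.28 × 2.52 × 1.38 = 0.9737 kg/m.
D = 23.4²/(4π × 109 × 0.9737²) = 0.422 m²/day.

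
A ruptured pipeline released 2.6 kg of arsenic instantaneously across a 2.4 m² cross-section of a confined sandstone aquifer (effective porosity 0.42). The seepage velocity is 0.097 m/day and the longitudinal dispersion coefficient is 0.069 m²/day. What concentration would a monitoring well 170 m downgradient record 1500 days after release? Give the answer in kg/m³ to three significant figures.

For an instantaneous plane source, C(x,t) = M/(n_e·A·√(4πDt)) · exp(−(x−vt)²/(4Dt)), with n_e·A the pore (flow) area.
Plume center vt = 0.097 × 1500 = 145.5 m, so the well at 170 m is 24.5 m downgradient of the peak.
√(4πDt) = 36.06 m, giving peak height M/(n_e·A·√(4πDt)) = 2.6/(0.42 × 2.4 × 36.06) = 0.07153 kg/m³.
(x−vt)²/(4Dt) = (24.5)²/(4 × 0.069 × 1500) = 1.450; exp(−1.450) = 0.2346.
C = 0.07153 × 0.2346 = 0.0168 kg/m³.

0.0168 kg/m³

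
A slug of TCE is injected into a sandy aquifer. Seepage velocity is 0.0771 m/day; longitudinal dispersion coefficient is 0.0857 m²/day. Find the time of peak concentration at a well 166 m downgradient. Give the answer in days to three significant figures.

2140 days

For the 1D instantaneous-source solution, setting ∂C/∂t = 0 at fixed x gives v²t² + 2Dt − x² = 0, so t = (√(D² + v²x²) − D)/v².
√(D² + v²x²) = √(0.0857² + 0.0771² × 166²) = 12.80; v² = 0.00594441.
t = (12.80 − 0.0857)/0.00594441 = 2140 days (vs. the pure-advection estimate x/v = 2150 d).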